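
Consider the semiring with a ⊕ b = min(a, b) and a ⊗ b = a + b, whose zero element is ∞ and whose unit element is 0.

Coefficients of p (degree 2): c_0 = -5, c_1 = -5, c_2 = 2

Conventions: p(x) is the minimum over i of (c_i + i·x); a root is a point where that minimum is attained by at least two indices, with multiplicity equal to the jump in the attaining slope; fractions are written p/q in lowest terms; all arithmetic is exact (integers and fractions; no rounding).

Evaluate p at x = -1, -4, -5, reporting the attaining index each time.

p(-1) = min(-5+0·(-1)=-5, -5+1·(-1)=-6, 2+2·(-1)=0) = -6 (attained by i=1)
p(-4) = min(-5+0·(-4)=-5, -5+1·(-4)=-9, 2+2·(-4)=-6) = -9 (attained by i=1)
p(-5) = min(-5+0·(-5)=-5, -5+1·(-5)=-10, 2+2·(-5)=-8) = -10 (attained by i=1)
Answer: p(-1) = -6; p(-4) = -9; p(-5) = -10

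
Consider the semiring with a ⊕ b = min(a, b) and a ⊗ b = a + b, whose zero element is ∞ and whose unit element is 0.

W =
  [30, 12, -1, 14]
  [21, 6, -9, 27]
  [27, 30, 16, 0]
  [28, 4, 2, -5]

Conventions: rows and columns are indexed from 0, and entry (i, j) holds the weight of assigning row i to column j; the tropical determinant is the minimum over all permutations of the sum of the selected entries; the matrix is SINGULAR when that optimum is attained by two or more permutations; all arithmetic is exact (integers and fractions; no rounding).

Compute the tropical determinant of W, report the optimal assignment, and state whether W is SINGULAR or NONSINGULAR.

σ = (0, 1, 2, 3): 30 + 6 + 16 + (-5) = 47
σ = (0, 1, 3, 2): 30 + 6 + 0 + 2 = 38
σ = (0, 2, 1, 3): 30 + (-9) + 30 + (-5) = 46
σ = (0, 2, 3, 1): 30 + (-9) + 0 + 4 = 25
σ = (0, 3, 1, 2): 30 + 27 + 30 + 2 = 89
σ = (0, 3, 2, 1): 30 + 27 + 16 + 4 = 77
σ = (1, 0, 2, 3): 12 + 21 + 16 + (-5) = 44
σ = (1, 0, 3, 2): 12 + 21 + 0 + 2 = 35
σ = (1, 2, 0, 3): 12 + (-9) + 27 + (-5) = 25
σ = (1, 2, 3, 0): 12 + (-9) + 0 + 28 = 31
σ = (1, 3, 0, 2): 12 + 27 + 27 + 2 = 68
σ = (1, 3, 2, 0): 12 + 27 + 16 + 28 = 83
σ = (2, 0, 1, 3): (-1) + 21 + 30 + (-5) = 45
σ = (2, 0, 3, 1): (-1) + 21 + 0 + 4 = 24
σ = (2, 1, 0, 3): (-1) + 6 + 27 + (-5) = 27
σ = (2, 1, 3, 0): (-1) + 6 + 0 + 28 = 33
σ = (2, 3, 0, 1): (-1) + 27 + 27 + 4 = 57
σ = (2, 3, 1, 0): (-1) + 27 + 30 + 28 = 84
σ = (3, 0, 1, 2): 14 + 21 + 30 + 2 = 67
σ = (3, 0, 2, 1): 14 + 21 + 16 + 4 = 55
σ = (3, 1, 0, 2): 14 + 6 + 27 + 2 = 49
σ = (3, 1, 2, 0): 14 + 6 + 16 + 28 = 64
σ = (3, 2, 0, 1): 14 + (-9) + 27 + 4 = 36
σ = (3, 2, 1, 0): 14 + (-9) + 30 + 28 = 63
Optimal value attained by: σ = (2, 0, 3, 1).
Answer: det⊕(W) = 24; verdict: NONSINGULAR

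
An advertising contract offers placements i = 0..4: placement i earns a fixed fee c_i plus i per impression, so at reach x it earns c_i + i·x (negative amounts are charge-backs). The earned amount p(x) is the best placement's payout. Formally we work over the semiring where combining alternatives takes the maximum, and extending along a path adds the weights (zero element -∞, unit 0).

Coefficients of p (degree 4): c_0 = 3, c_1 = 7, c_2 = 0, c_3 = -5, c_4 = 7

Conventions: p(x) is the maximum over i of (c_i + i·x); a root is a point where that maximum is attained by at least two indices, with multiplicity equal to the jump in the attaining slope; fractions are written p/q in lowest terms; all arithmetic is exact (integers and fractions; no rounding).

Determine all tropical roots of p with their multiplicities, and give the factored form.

hull edge (i=0, c=3) to (i=1, c=7): slope 4, span 1
hull edge (i=1, c=7) to (i=4, c=7): slope 0, span 3
Factored form: p(x) = 7 ⊗ (x ⊕ (-4)) ⊗ (x ⊕ 0) ⊗ (x ⊕ 0) ⊗ (x ⊕ 0)
Answer: roots = -4 (mult 1), 0 (mult 3)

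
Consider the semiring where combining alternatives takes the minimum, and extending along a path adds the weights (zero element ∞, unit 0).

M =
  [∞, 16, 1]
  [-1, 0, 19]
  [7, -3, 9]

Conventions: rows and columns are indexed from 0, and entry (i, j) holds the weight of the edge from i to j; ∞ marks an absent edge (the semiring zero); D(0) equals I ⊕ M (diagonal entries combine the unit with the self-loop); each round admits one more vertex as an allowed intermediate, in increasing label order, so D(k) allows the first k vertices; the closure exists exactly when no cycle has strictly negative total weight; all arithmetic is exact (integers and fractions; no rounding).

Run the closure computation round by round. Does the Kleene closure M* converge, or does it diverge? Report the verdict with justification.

D(0):
  [0, 16, 1]
  [-1, 0, 19]
  [7, -3, 0]
D(1):
  [0, 16, 1]
  [-1, 0, 0]
  [7, -3, 0]
Detection: at round 2, diagonal entry (2, 2) turns strictly negative.
Key observation: the cycle 2->1->0->2 has total weight (-3) + (-1) + 1, which is strictly negative.
Answer: DIVERGES — negative cycle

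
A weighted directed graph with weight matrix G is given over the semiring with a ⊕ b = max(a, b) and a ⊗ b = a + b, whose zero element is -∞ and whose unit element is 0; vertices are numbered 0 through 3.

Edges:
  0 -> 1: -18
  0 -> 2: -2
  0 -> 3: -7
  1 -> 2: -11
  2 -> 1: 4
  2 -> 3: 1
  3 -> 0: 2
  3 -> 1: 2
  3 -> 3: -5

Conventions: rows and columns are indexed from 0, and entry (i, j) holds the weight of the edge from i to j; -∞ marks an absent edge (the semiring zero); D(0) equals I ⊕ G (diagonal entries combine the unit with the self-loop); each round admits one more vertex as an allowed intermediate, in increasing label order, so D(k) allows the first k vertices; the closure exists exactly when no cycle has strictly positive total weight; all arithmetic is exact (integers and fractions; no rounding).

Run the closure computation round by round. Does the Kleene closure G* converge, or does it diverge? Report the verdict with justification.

D(0):
  [0, -18, -2, -7]
  [-∞, 0, -11, -∞]
  [-∞, 4, 0, 1]
  [2, 2, -∞, 0]
D(1):
  [0, -18, -2, -7]
  [-∞, 0, -11, -∞]
  [-∞, 4, 0, 1]
  [2, 2, 0, 0]
D(2):
  [0, -18, -2, -7]
  [-∞, 0, -11, -∞]
  [-∞, 4, 0, 1]
  [2, 2, 0, 0]
Detection: at round 3, diagonal entry (3, 3) turns strictly positive.
Key observation: the cycle 3->0->2->3 has total weight 2 + (-2) + 1, which is strictly positive.
Answer: DIVERGES — positive cycle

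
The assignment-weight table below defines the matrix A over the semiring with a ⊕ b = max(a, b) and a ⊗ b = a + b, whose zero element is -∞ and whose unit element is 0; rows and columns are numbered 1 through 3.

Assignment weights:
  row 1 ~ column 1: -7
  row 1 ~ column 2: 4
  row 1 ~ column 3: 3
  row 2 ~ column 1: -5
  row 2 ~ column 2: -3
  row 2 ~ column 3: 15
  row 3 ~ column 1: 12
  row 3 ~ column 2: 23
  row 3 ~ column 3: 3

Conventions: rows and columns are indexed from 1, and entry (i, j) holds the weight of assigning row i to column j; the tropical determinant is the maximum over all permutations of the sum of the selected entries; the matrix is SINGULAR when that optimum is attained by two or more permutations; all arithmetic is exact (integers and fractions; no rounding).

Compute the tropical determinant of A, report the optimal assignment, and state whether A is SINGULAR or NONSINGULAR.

σ = (1, 2, 3): (-7) + (-3) + 3 = -7
σ = (1, 3, 2): (-7) + 15 + 23 = 31
σ = (2, 1, 3): 4 + (-5) + 3 = 2
σ = (2, 3, 1): 4 + 15 + 12 = 31
σ = (3, 1, 2): 3 + (-5) + 23 = 21
σ = (3, 2, 1): 3 + (-3) + 12 = 12
Optimal value attained by: σ = (1, 3, 2).
Answer: det⊕(A) = 31; verdict: SINGULAR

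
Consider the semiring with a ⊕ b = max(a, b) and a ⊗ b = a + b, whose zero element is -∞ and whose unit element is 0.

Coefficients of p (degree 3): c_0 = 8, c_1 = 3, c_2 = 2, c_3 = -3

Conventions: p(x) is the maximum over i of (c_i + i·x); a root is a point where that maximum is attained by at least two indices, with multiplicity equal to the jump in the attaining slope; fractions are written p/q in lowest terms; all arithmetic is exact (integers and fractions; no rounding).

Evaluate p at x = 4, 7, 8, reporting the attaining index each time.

p(4) = max(8+0·4=8, 3+1·4=7, 2+2·4=10, -3+3·4=9) = 10 (attained by i=2)
p(7) = max(8+0·7=8, 3+1·7=10, 2+2·7=16, -3+3·7=18) = 18 (attained by i=3)
p(8) = max(8+0·8=8, 3+1·8=11, 2+2·8=18, -3+3·8=21) = 21 (attained by i=3)
Answer: p(4) = 10; p(7) = 18; p(8) = 21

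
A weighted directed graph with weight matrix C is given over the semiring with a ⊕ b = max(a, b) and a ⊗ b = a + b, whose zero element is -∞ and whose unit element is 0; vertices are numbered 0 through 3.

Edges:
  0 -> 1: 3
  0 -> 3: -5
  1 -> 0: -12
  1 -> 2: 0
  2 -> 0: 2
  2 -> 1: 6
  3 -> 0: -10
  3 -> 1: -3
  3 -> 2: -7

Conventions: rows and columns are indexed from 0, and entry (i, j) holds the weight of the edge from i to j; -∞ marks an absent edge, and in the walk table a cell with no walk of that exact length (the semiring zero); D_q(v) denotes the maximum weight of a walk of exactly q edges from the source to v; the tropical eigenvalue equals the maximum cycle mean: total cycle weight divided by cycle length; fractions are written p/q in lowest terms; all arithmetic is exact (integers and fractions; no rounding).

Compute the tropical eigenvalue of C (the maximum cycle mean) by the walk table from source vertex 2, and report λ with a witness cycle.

q=0: [-∞, -∞, 0, -∞]
q=1: [2, 6, -∞, -∞]
q=2: [-6, 5, 6, -3]
q=3: [8, 12, 5, -11]
q=4: [7, 11, 12, 3]
Optimal cycle mean attained by: cycle 1->2->1, total 0 + 6, length 2.
Answer: λ = 3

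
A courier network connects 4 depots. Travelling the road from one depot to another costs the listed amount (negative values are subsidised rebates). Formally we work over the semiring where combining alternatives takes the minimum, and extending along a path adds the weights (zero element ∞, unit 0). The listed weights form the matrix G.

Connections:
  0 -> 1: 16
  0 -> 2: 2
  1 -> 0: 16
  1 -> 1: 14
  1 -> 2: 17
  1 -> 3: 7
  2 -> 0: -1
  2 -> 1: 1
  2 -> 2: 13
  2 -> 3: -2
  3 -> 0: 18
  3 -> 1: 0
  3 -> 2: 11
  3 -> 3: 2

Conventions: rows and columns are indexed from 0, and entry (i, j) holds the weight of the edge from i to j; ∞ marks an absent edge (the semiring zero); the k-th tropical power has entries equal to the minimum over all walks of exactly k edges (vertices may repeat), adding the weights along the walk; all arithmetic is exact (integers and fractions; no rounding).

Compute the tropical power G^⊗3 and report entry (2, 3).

G^⊗2:
  [1, 3, 15, 0]
  [16, 7, 18, 9]
  [12, -2, 1, 0]
  [10, 2, 13, 4]
G^⊗3:
  [14, 0, 3, 2]
  [17, 9, 18, 11]
  [0, 0, 11, -1]
  [12, 4, 12, 6]
Key observation: the optimum is the walk 2->0->2->3, with weight (-1) + 2 + (-2) = -1.
Optimal value attained by: walk 2->0->2->3.
Answer: (G^⊗3)[2][3] = -1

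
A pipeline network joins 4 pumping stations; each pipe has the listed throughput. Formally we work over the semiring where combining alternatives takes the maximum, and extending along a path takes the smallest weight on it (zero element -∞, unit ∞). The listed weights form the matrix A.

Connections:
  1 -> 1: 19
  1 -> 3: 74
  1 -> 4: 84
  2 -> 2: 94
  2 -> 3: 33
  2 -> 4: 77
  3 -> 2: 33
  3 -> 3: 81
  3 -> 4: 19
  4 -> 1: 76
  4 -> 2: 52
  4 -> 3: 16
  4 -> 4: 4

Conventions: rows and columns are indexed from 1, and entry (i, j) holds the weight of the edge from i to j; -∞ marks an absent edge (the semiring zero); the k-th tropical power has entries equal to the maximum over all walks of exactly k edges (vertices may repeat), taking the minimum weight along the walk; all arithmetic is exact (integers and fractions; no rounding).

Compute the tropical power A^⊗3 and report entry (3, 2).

A^⊗2:
  [76, 52, 74, 19]
  [76, 94, 33, 77]
  [19, 33, 81, 33]
  [19, 52, 74, 76]
A^⊗3:
  [19, 52, 74, 76]
  [76, 94, 74, 77]
  [33, 33, 81, 33]
  [76, 52, 74, 52]
Key observation: the optimum is the walk 3->2->2->2, with weight 33 min 94 min 94 = 33.
Optimal value attained by: walk 3->2->2->2.
Answer: (A^⊗3)[3][2] = 33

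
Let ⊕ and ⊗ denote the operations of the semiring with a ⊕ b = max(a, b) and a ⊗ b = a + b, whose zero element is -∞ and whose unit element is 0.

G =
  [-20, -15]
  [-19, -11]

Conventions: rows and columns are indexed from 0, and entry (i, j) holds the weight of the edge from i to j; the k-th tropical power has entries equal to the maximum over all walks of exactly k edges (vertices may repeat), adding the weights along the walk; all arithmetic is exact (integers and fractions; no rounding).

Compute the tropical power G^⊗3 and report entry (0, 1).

G^⊗2:
  [-34, -26]
  [-30, -22]
G^⊗3:
  [-45, -37]
  [-41, -33]
Key observation: the optimum is the walk 0->1->1->1, with weight (-15) + (-11) + (-11) = -37.
Optimal value attained by: walk 0->1->1->1.
Answer: (G^⊗3)[0][1] = -37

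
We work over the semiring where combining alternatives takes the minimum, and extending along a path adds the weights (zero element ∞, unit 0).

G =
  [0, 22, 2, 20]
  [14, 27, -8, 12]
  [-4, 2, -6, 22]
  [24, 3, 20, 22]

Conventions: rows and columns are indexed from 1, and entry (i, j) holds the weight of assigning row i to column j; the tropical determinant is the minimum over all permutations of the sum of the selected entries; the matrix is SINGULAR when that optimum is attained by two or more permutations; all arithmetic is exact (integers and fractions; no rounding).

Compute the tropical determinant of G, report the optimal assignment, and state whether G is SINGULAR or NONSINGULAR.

σ = (1, 2, 3, 4): 0 + 27 + (-6) + 22 = 43
σ = (1, 2, 4, 3): 0 + 27 + 22 + 20 = 69
σ = (1, 3, 2, 4): 0 + (-8) + 2 + 22 = 16
σ = (1, 3, 4, 2): 0 + (-8) + 22 + 3 = 17
σ = (1, 4, 2, 3): 0 + 12 + 2 + 20 = 34
σ = (1, 4, 3, 2): 0 + 12 + (-6) + 3 = 9
σ = (2, 1, 3, 4): 22 + 14 + (-6) + 22 = 52
σ = (2, 1, 4, 3): 22 + 14 + 22 + 20 = 78
σ = (2, 3, 1, 4): 22 + (-8) + (-4) + 22 = 32
σ = (2, 3, 4, 1): 22 + (-8) + 22 + 24 = 60
σ = (2, 4, 1, 3): 22 + 12 + (-4) + 20 = 50
σ = (2, 4, 3, 1): 22 + 12 + (-6) + 24 = 52
σ = (3, 1, 2, 4): 2 + 14 + 2 + 22 = 40
σ = (3, 1, 4, 2): 2 + 14 + 22 + 3 = 41
σ = (3, 2, 1, 4): 2 + 27 + (-4) + 22 = 47
σ = (3, 2, 4, 1): 2 + 27 + 22 + 24 = 75
σ = (3, 4, 1, 2): 2 + 12 + (-4) + 3 = 13
σ = (3, 4, 2, 1): 2 + 12 + 2 + 24 = 40
σ = (4, 1, 2, 3): 20 + 14 + 2 + 20 = 56
σ = (4, 1, 3, 2): 20 + 14 + (-6) + 3 = 31
σ = (4, 2, 1, 3): 20 + 27 + (-4) + 20 = 63
σ = (4, 2, 3, 1): 20 + 27 + (-6) + 24 = 65
σ = (4, 3, 1, 2): 20 + (-8) + (-4) + 3 = 11
σ = (4, 3, 2, 1): 20 + (-8) + 2 + 24 = 38
Optimal value attained by: σ = (1, 4, 3, 2).
Answer: det⊕(G) = 9; verdict: NONSINGULAR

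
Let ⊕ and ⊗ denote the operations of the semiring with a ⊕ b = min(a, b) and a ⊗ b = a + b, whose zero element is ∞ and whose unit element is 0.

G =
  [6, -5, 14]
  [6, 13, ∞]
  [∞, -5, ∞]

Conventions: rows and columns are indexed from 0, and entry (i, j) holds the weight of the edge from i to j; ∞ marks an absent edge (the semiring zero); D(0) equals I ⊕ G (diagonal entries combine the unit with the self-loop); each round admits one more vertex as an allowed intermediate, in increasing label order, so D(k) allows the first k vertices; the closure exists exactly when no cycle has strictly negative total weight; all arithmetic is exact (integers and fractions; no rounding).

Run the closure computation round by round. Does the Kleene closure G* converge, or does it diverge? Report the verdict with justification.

D(0):
  [0, -5, 14]
  [6, 0, ∞]
  [∞, -5, 0]
D(1):
  [0, -5, 14]
  [6, 0, 20]
  [∞, -5, 0]
D(2):
  [0, -5, 14]
  [6, 0, 20]
  [1, -5, 0]
D(3):
  [0, -5, 14]
  [6, 0, 20]
  [1, -5, 0]
Key observation: every diagonal entry stays at the unit through all rounds, so no improving cycle exists.
Answer: CONVERGES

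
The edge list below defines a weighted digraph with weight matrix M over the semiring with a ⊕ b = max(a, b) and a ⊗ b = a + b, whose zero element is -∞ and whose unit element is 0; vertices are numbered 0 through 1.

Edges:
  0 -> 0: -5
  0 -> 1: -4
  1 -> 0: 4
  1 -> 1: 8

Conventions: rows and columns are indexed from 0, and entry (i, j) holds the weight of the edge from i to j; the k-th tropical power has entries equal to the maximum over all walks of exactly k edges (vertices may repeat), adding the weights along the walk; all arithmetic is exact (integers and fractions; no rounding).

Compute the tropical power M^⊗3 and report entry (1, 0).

M^⊗2:
  [0, 4]
  [12, 16]
M^⊗3:
  [8, 12]
  [20, 24]
Key observation: the optimum is the walk 1->1->1->0, with weight 8 + 8 + 4 = 20.
Optimal value attained by: walk 1->1->1->0.
Answer: (M^⊗3)[1][0] = 20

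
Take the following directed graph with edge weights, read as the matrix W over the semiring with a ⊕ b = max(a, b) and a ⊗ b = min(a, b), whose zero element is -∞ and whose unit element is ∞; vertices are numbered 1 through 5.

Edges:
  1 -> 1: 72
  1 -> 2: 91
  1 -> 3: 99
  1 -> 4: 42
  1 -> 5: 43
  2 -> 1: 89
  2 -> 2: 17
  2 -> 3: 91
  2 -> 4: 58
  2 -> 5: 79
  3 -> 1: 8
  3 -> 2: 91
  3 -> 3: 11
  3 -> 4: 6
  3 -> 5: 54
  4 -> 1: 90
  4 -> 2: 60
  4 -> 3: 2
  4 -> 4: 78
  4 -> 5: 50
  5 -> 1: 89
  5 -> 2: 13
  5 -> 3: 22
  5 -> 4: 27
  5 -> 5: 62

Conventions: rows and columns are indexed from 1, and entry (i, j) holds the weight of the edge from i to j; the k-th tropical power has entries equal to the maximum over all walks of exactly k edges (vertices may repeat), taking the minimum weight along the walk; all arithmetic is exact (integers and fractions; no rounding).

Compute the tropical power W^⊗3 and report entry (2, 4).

W^⊗2:
  [89, 91, 91, 58, 79]
  [79, 91, 89, 58, 62]
  [89, 17, 91, 58, 79]
  [78, 90, 90, 78, 60]
  [72, 89, 89, 42, 62]
W^⊗3:
  [89, 91, 91, 58, 79]
  [89, 89, 91, 58, 79]
  [79, 91, 89, 58, 62]
  [89, 90, 90, 78, 79]
  [89, 89, 89, 58, 79]
Key observation: the optimum is the walk 2->1->2->4, with weight 89 min 91 min 58 = 58.
Optimal value attained by: walk 2->1->2->4.
Answer: (W^⊗3)[2][4] = 58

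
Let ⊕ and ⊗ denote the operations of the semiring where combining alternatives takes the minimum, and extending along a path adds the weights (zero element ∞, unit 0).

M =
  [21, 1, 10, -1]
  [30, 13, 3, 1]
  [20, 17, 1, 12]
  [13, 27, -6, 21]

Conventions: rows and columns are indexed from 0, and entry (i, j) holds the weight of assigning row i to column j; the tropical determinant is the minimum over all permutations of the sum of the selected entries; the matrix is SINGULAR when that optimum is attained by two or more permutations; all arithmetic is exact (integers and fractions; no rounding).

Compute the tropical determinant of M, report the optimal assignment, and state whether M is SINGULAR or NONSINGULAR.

σ = (0, 1, 2, 3): 21 + 13 + 1 + 21 = 56
σ = (0, 1, 3, 2): 21 + 13 + 12 + (-6) = 40
σ = (0, 2, 1, 3): 21 + 3 + 17 + 21 = 62
σ = (0, 2, 3, 1): 21 + 3 + 12 + 27 = 63
σ = (0, 3, 1, 2): 21 + 1 + 17 + (-6) = 33
σ = (0, 3, 2, 1): 21 + 1 + 1 + 27 = 50
σ = (1, 0, 2, 3): 1 + 30 + 1 + 21 = 53
σ = (1, 0, 3, 2): 1 + 30 + 12 + (-6) = 37
σ = (1, 2, 0, 3): 1 + 3 + 20 + 21 = 45
σ = (1, 2, 3, 0): 1 + 3 + 12 + 13 = 29
σ = (1, 3, 0, 2): 1 + 1 + 20 + (-6) = 16
σ = (1, 3, 2, 0): 1 + 1 + 1 + 13 = 16
σ = (2, 0, 1, 3): 10 + 30 + 17 + 21 = 78
σ = (2, 0, 3, 1): 10 + 30 + 12 + 27 = 79
σ = (2, 1, 0, 3): 10 + 13 + 20 + 21 = 64
σ = (2, 1, 3, 0): 10 + 13 + 12 + 13 = 48
σ = (2, 3, 0, 1): 10 + 1 + 20 + 27 = 58
σ = (2, 3, 1, 0): 10 + 1 + 17 + 13 = 41
σ = (3, 0, 1, 2): (-1) + 30 + 17 + (-6) = 40
σ = (3, 0, 2, 1): (-1) + 30 + 1 + 27 = 57
σ = (3, 1, 0, 2): (-1) + 13 + 20 + (-6) = 26
σ = (3, 1, 2, 0): (-1) + 13 + 1 + 13 = 26
σ = (3, 2, 0, 1): (-1) + 3 + 20 + 27 = 49
σ = (3, 2, 1, 0): (-1) + 3 + 17 + 13 = 32
Optimal value attained by: σ = (1, 3, 0, 2).
Answer: det⊕(M) = 16; verdict: SINGULAR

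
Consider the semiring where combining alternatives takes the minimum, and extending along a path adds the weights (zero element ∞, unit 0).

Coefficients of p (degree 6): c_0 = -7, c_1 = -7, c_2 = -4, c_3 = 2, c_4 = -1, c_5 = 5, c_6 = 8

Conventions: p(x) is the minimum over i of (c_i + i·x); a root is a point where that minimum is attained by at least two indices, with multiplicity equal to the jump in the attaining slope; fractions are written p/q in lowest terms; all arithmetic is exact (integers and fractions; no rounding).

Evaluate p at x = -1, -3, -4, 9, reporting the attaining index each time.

p(-1) = min(-7+0·(-1)=-7, -7+1·(-1)=-8, -4+2·(-1)=-6, 2+3·(-1)=-1, -1+4·(-1)=-5, 5+5·(-1)=0, 8+6·(-1)=2) = -8 (attained by i=1)
p(-3) = min(-7+0·(-3)=-7, -7+1·(-3)=-10, -4+2·(-3)=-10, 2+3·(-3)=-7, -1+4·(-3)=-13, 5+5·(-3)=-10, 8+6·(-3)=-10) = -13 (attained by i=4)
p(-4) = min(-7+0·(-4)=-7, -7+1·(-4)=-11, -4+2·(-4)=-12, 2+3·(-4)=-10, -1+4·(-4)=-17, 5+5·(-4)=-15, 8+6·(-4)=-16) = -17 (attained by i=4)
p(9) = min(-7+0·9=-7, -7+1·9=2, -4+2·9=14, 2+3·9=29, -1+4·9=35, 5+5·9=50, 8+6·9=62) = -7 (attained by i=0)
Answer: p(-1) = -8; p(-3) = -13; p(-4) = -17; p(9) = -7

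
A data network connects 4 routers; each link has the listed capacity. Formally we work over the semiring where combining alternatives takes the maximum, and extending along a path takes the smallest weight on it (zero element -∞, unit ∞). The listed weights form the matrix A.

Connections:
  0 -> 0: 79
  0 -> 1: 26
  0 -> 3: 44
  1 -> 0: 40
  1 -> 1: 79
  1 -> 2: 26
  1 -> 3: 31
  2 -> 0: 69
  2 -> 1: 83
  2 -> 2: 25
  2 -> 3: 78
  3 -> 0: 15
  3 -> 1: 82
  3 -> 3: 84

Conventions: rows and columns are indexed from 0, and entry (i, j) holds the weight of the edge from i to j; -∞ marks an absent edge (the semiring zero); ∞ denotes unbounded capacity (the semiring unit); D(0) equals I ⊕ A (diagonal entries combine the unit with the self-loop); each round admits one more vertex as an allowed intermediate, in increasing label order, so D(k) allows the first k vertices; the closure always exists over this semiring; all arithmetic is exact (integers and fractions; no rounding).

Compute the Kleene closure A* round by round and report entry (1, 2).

D(0):
  [∞, 26, -∞, 44]
  [40, ∞, 26, 31]
  [69, 83, ∞, 78]
  [15, 82, -∞, ∞]
D(1):
  [∞, 26, -∞, 44]
  [40, ∞, 26, 40]
  [69, 83, ∞, 78]
  [15, 82, -∞, ∞]
D(2):
  [∞, 26, 26, 44]
  [40, ∞, 26, 40]
  [69, 83, ∞, 78]
  [40, 82, 26, ∞]
D(3):
  [∞, 26, 26, 44]
  [40, ∞, 26, 40]
  [69, 83, ∞, 78]
  [40, 82, 26, ∞]
D(4):
  [∞, 44, 26, 44]
  [40, ∞, 26, 40]
  [69, 83, ∞, 78]
  [40, 82, 26, ∞]
Answer: A*[1][2] = 26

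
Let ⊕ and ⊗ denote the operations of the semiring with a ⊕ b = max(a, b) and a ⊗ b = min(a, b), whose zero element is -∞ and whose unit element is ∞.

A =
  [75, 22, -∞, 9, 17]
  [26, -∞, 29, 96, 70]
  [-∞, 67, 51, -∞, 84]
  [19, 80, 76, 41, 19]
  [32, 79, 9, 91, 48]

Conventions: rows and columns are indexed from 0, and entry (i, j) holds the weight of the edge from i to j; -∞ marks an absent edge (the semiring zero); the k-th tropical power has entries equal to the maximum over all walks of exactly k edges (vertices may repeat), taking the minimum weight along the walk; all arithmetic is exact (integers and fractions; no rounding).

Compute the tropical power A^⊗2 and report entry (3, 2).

A^⊗2:
  [75, 22, 22, 22, 22]
  [32, 80, 76, 70, 48]
  [32, 79, 51, 84, 67]
  [26, 67, 51, 80, 76]
  [32, 80, 76, 79, 70]
Key observation: the optimum is the walk 3->2->2, with weight 76 min 51 = 51.
Optimal value attained by: walk 3->2->2.
Answer: (A^⊗2)[3][2] = 51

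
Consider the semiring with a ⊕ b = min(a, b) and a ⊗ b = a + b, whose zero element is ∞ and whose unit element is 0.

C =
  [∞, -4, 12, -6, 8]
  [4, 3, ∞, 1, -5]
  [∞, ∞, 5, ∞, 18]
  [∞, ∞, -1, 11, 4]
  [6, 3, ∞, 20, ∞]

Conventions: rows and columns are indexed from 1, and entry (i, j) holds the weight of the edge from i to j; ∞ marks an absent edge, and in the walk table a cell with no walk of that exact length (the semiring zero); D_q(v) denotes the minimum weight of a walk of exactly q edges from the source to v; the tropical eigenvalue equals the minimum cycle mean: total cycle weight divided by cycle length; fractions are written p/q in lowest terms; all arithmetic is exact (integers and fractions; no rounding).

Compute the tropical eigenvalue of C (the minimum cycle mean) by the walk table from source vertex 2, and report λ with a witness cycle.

q=0: [∞, 0, ∞, ∞, ∞]
q=1: [4, 3, ∞, 1, -5]
q=2: [1, -2, 0, -2, -2]
q=3: [2, -3, -3, -5, -7]
q=4: [-1, -4, -6, -4, -8]
q=5: [-2, -5, -5, -7, -9]
Optimal cycle mean attained by: cycle 1->2->5->1, total (-4) + (-5) + 6, length 3.
Answer: λ = -1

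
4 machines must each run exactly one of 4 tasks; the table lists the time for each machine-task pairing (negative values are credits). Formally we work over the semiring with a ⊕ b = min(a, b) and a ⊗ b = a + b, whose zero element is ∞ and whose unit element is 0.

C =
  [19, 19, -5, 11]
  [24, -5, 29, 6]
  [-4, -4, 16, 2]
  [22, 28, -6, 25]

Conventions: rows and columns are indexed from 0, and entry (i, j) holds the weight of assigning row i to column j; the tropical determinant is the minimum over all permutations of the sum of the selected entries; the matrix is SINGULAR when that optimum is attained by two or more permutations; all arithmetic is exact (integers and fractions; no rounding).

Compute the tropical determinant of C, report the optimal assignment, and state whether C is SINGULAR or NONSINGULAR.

σ = (0, 1, 2, 3): 19 + (-5) + 16 + 25 = 55
σ = (0, 1, 3, 2): 19 + (-5) + 2 + (-6) = 10
σ = (0, 2, 1, 3): 19 + 29 + (-4) + 25 = 69
σ = (0, 2, 3, 1): 19 + 29 + 2 + 28 = 78
σ = (0, 3, 1, 2): 19 + 6 + (-4) + (-6) = 15
σ = (0, 3, 2, 1): 19 + 6 + 16 + 28 = 69
σ = (1, 0, 2, 3): 19 + 24 + 16 + 25 = 84
σ = (1, 0, 3, 2): 19 + 24 + 2 + (-6) = 39
σ = (1, 2, 0, 3): 19 + 29 + (-4) + 25 = 69
σ = (1, 2, 3, 0): 19 + 29 + 2 + 22 = 72
σ = (1, 3, 0, 2): 19 + 6 + (-4) + (-6) = 15
σ = (1, 3, 2, 0): 19 + 6 + 16 + 22 = 63
σ = (2, 0, 1, 3): (-5) + 24 + (-4) + 25 = 40
σ = (2, 0, 3, 1): (-5) + 24 + 2 + 28 = 49
σ = (2, 1, 0, 3): (-5) + (-5) + (-4) + 25 = 11
σ = (2, 1, 3, 0): (-5) + (-5) + 2 + 22 = 14
σ = (2, 3, 0, 1): (-5) + 6 + (-4) + 28 = 25
σ = (2, 3, 1, 0): (-5) + 6 + (-4) + 22 = 19
σ = (3, 0, 1, 2): 11 + 24 + (-4) + (-6) = 25
σ = (3, 0, 2, 1): 11 + 24 + 16 + 28 = 79
σ = (3, 1, 0, 2): 11 + (-5) + (-4) + (-6) = -4
σ = (3, 1, 2, 0): 11 + (-5) + 16 + 22 = 44
σ = (3, 2, 0, 1): 11 + 29 + (-4) + 28 = 64
σ = (3, 2, 1, 0): 11 + 29 + (-4) + 22 = 58
Optimal value attained by: σ = (3, 1, 0, 2).
Answer: det⊕(C) = -4; verdict: NONSINGULAR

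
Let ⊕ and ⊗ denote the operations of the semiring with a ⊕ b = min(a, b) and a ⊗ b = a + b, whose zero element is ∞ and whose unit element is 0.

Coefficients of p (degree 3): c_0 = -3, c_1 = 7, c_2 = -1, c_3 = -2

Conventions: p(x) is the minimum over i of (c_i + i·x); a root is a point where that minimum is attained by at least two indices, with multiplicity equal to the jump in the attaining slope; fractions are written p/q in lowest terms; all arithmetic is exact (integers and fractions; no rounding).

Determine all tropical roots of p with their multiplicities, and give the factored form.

hull edge (i=0, c=-3) to (i=3, c=-2): slope 1/3, span 3
Factored form: p(x) = -2 ⊗ (x ⊕ (-1/3)) ⊗ (x ⊕ (-1/3)) ⊗ (x ⊕ (-1/3))
Answer: roots = -1/3 (mult 3)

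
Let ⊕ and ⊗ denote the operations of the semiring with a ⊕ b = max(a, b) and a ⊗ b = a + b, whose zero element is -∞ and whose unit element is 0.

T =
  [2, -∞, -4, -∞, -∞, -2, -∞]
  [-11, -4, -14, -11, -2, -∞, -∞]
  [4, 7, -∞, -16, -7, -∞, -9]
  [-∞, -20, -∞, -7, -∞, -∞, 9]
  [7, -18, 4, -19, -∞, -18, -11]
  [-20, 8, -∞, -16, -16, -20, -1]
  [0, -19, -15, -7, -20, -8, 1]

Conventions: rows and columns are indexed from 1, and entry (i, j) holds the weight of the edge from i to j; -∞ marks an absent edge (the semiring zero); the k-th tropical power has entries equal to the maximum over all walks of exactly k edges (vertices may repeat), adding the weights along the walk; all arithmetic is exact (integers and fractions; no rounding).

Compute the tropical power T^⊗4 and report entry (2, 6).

T^⊗2:
  [4, 6, -2, -18, -11, 0, -3]
  [5, -7, 2, -15, -6, -13, -2]
  [6, 3, 0, -4, 5, 2, -7]
  [9, -10, -6, 2, -11, 1, 10]
  [9, 11, 3, -12, -3, 5, -5]
  [-1, 4, -6, -3, 6, -9, 0]
  [2, 0, -4, -6, -19, -2, 2]
T^⊗3:
  [6, 8, 0, -5, 4, 2, -1]
  [7, 9, 1, -9, -5, 3, -1]
  [12, 10, 9, -8, 1, 4, 5]
  [11, 9, 5, 3, -10, 7, 11]
  [11, 13, 5, 0, 9, 7, 4]
  [13, 1, 10, -7, 2, -3, 6]
  [4, 6, -2, -5, -2, 0, 3]
T^⊗4:
  [11, 10, 8, -3, 6, 4, 4]
  [9, 11, 3, -2, 7, 5, 2]
  [14, 16, 8, -1, 8, 10, 6]
  [13, 15, 7, 4, 7, 9, 12]
  [16, 15, 13, 2, 11, 9, 9]
  [15, 17, 9, -1, 3, 11, 7]
  [6, 8, 2, -4, 4, 2, 4]
Key observation: the optimum is the walk 2->5->1->1->6, with weight (-2) + 7 + 2 + (-2) = 5.
Optimal value attained by: walk 2->5->1->1->6.
Answer: (T^⊗4)[2][6] = 5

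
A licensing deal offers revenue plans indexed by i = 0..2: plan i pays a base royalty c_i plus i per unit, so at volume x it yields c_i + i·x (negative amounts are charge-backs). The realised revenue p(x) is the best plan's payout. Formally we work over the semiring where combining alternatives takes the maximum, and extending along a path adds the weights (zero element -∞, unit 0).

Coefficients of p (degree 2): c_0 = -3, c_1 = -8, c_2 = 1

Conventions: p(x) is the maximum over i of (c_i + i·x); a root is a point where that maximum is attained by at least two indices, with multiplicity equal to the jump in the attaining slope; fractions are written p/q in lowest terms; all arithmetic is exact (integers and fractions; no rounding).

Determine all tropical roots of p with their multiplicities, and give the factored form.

hull edge (i=0, c=-3) to (i=2, c=1): slope 2, span 2
Factored form: p(x) = 1 ⊗ (x ⊕ (-2)) ⊗ (x ⊕ (-2))
Answer: roots = -2 (mult 2)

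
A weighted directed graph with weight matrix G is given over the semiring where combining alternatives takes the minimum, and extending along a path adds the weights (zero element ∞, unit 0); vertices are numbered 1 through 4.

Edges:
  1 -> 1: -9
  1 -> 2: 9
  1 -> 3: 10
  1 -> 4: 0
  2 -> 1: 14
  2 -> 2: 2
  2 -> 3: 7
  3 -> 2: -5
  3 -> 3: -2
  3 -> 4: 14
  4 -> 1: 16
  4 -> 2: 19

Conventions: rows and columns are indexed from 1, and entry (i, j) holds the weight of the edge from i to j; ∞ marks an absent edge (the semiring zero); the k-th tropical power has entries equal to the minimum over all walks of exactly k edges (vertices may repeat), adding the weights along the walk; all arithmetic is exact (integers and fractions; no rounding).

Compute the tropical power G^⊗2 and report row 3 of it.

G^⊗2:
  [-18, 0, 1, -9]
  [5, 2, 5, 14]
  [9, -7, -4, 12]
  [7, 21, 26, 16]
Answer: row 3 of G^⊗2 = [9, -7, -4, 12]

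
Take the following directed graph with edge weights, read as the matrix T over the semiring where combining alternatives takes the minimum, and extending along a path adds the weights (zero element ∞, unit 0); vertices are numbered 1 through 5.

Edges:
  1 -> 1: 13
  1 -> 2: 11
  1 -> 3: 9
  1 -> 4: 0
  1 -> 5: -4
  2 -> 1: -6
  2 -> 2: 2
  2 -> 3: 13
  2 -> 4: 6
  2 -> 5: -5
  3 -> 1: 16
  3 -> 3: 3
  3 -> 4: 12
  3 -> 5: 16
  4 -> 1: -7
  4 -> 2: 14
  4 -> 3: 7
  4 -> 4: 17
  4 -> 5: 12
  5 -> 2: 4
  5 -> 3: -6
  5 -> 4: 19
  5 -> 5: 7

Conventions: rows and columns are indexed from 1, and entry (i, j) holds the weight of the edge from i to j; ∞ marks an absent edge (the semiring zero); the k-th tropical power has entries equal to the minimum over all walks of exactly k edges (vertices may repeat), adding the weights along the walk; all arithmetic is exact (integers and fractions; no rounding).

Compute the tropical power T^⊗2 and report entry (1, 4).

T^⊗2:
  [-7, 0, -10, 13, 3]
  [-4, -1, -11, -6, -10]
  [5, 20, 6, 15, 12]
  [6, 4, 2, -7, -11]
  [-2, 6, -3, 6, -1]
Key observation: the optimum is the walk 1->1->4, with weight 13 + 0 = 13.
Optimal value attained by: walk 1->1->4.
Answer: (T^⊗2)[1][4] = 13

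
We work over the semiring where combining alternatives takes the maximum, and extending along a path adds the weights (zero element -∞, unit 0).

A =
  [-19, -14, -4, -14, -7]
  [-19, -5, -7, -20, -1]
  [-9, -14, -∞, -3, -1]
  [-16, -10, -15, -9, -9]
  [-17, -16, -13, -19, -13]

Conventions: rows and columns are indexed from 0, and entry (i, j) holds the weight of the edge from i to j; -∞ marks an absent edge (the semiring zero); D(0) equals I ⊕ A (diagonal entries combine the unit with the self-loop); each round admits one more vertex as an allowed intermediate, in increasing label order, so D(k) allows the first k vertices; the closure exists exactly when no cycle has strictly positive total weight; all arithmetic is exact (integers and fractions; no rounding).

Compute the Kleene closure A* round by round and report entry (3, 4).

D(0):
  [0, -14, -4, -14, -7]
  [-19, 0, -7, -20, -1]
  [-9, -14, 0, -3, -1]
  [-16, -10, -15, 0, -9]
  [-17, -16, -13, -19, 0]
D(1):
  [0, -14, -4, -14, -7]
  [-19, 0, -7, -20, -1]
  [-9, -14, 0, -3, -1]
  [-16, -10, -15, 0, -9]
  [-17, -16, -13, -19, 0]
D(2):
  [0, -14, -4, -14, -7]
  [-19, 0, -7, -20, -1]
  [-9, -14, 0, -3, -1]
  [-16, -10, -15, 0, -9]
  [-17, -16, -13, -19, 0]
D(3):
  [0, -14, -4, -7, -5]
  [-16, 0, -7, -10, -1]
  [-9, -14, 0, -3, -1]
  [-16, -10, -15, 0, -9]
  [-17, -16, -13, -16, 0]
D(4):
  [0, -14, -4, -7, -5]
  [-16, 0, -7, -10, -1]
  [-9, -13, 0, -3, -1]
  [-16, -10, -15, 0, -9]
  [-17, -16, -13, -16, 0]
D(5):
  [0, -14, -4, -7, -5]
  [-16, 0, -7, -10, -1]
  [-9, -13, 0, -3, -1]
  [-16, -10, -15, 0, -9]
  [-17, -16, -13, -16, 0]
Answer: A*[3][4] = -9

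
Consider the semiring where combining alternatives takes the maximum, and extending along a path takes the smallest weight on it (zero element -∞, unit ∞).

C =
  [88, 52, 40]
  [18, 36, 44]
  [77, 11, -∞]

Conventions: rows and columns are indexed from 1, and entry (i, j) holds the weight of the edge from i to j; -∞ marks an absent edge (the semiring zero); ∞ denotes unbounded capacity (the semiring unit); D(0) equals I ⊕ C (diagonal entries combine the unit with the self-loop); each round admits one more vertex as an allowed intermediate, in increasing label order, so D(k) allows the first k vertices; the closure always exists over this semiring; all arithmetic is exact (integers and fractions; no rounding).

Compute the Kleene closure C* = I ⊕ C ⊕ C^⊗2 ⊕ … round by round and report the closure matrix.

D(0):
  [∞, 52, 40]
  [18, ∞, 44]
  [77, 11, ∞]
D(1):
  [∞, 52, 40]
  [18, ∞, 44]
  [77, 52, ∞]
D(2):
  [∞, 52, 44]
  [18, ∞, 44]
  [77, 52, ∞]
D(3):
  [∞, 52, 44]
  [44, ∞, 44]
  [77, 52, ∞]
Answer: C* = [[∞, 52, 44], [44, ∞, 44], [77, 52, ∞]]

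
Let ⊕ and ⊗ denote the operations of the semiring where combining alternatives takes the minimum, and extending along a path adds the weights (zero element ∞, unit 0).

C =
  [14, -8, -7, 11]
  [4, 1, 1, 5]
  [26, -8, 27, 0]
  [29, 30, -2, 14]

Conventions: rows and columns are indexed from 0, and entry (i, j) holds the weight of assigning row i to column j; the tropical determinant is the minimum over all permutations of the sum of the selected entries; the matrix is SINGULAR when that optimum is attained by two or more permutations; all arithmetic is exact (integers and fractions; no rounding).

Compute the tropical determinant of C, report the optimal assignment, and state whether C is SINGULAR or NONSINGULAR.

σ = (0, 1, 2, 3): 14 + 1 + 27 + 14 = 56
σ = (0, 1, 3, 2): 14 + 1 + 0 + (-2) = 13
σ = (0, 2, 1, 3): 14 + 1 + (-8) + 14 = 21
σ = (0, 2, 3, 1): 14 + 1 + 0 + 30 = 45
σ = (0, 3, 1, 2): 14 + 5 + (-8) + (-2) = 9
σ = (0, 3, 2, 1): 14 + 5 + 27 + 30 = 76
σ = (1, 0, 2, 3): (-8) + 4 + 27 + 14 = 37
σ = (1, 0, 3, 2): (-8) + 4 + 0 + (-2) = -6
σ = (1, 2, 0, 3): (-8) + 1 + 26 + 14 = 33
σ = (1, 2, 3, 0): (-8) + 1 + 0 + 29 = 22
σ = (1, 3, 0, 2): (-8) + 5 + 26 + (-2) = 21
σ = (1, 3, 2, 0): (-8) + 5 + 27 + 29 = 53
σ = (2, 0, 1, 3): (-7) + 4 + (-8) + 14 = 3
σ = (2, 0, 3, 1): (-7) + 4 + 0 + 30 = 27
σ = (2, 1, 0, 3): (-7) + 1 + 26 + 14 = 34
σ = (2, 1, 3, 0): (-7) + 1 + 0 + 29 = 23
σ = (2, 3, 0, 1): (-7) + 5 + 26 + 30 = 54
σ = (2, 3, 1, 0): (-7) + 5 + (-8) + 29 = 19
σ = (3, 0, 1, 2): 11 + 4 + (-8) + (-2) = 5
σ = (3, 0, 2, 1): 11 + 4 + 27 + 30 = 72
σ = (3, 1, 0, 2): 11 + 1 + 26 + (-2) = 36
σ = (3, 1, 2, 0): 11 + 1 + 27 + 29 = 68
σ = (3, 2, 0, 1): 11 + 1 + 26 + 30 = 68
σ = (3, 2, 1, 0): 11 + 1 + (-8) + 29 = 33
Optimal value attained by: σ = (1, 0, 3, 2).
Answer: det⊕(C) = -6; verdict: NONSINGULAR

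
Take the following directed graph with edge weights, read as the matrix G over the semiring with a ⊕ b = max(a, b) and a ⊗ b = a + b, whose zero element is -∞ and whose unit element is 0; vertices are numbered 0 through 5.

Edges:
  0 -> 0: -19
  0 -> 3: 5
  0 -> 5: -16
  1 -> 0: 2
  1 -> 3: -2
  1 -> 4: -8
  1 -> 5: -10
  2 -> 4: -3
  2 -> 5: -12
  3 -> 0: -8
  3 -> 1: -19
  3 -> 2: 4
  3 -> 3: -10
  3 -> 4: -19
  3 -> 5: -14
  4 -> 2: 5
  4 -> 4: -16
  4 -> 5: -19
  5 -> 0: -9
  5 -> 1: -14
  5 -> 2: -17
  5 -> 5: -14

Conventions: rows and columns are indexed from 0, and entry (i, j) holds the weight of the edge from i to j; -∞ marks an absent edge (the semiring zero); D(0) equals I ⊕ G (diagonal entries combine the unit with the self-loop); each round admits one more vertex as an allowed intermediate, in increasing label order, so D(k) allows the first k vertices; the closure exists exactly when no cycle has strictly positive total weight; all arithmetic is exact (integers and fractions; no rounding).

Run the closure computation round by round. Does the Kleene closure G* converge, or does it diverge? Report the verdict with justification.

D(0):
  [0, -∞, -∞, 5, -∞, -16]
  [2, 0, -∞, -2, -8, -10]
  [-∞, -∞, 0, -∞, -3, -12]
  [-8, -19, 4, 0, -19, -14]
  [-∞, -∞, 5, -∞, 0, -19]
  [-9, -14, -17, -∞, -∞, 0]
D(1):
  [0, -∞, -∞, 5, -∞, -16]
  [2, 0, -∞, 7, -8, -10]
  [-∞, -∞, 0, -∞, -3, -12]
  [-8, -19, 4, 0, -19, -14]
  [-∞, -∞, 5, -∞, 0, -19]
  [-9, -14, -17, -4, -∞, 0]
D(2):
  [0, -∞, -∞, 5, -∞, -16]
  [2, 0, -∞, 7, -8, -10]
  [-∞, -∞, 0, -∞, -3, -12]
  [-8, -19, 4, 0, -19, -14]
  [-∞, -∞, 5, -∞, 0, -19]
  [-9, -14, -17, -4, -22, 0]
Detection: at round 3, diagonal entry (4, 4) turns strictly positive.
Key observation: the cycle 4->2->4 has total weight 5 + (-3), which is strictly positive.
Answer: DIVERGES — positive cycle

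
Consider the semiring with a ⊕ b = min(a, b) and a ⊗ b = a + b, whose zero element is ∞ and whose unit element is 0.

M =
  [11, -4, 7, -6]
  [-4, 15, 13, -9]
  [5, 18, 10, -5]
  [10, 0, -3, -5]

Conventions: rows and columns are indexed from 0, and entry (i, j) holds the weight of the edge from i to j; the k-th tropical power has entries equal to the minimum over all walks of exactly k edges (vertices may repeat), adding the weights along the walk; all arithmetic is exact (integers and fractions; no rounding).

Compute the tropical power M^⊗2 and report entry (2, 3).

M^⊗2:
  [-8, -6, -9, -13]
  [1, -9, -12, -14]
  [5, -5, -8, -10]
  [-4, -5, -8, -10]
Key observation: the optimum is the walk 2->3->3, with weight (-5) + (-5) = -10.
Optimal value attained by: walk 2->3->3.
Answer: (M^⊗2)[2][3] = -10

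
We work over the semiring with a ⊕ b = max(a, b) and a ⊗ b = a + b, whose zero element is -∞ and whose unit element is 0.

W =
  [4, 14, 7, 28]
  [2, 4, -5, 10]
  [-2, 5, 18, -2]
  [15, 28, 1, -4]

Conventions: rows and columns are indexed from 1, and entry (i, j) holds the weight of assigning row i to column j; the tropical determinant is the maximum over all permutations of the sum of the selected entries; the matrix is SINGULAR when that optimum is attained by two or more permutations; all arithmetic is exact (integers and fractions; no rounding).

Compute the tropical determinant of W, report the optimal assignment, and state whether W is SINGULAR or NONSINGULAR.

σ = (1, 2, 3, 4): 4 + 4 + 18 + (-4) = 22
σ = (1, 2, 4, 3): 4 + 4 + (-2) + 1 = 7
σ = (1, 3, 2, 4): 4 + (-5) + 5 + (-4) = 0
σ = (1, 3, 4, 2): 4 + (-5) + (-2) + 28 = 25
σ = (1, 4, 2, 3): 4 + 10 + 5 + 1 = 20
σ = (1, 4, 3, 2): 4 + 10 + 18 + 28 = 60
σ = (2, 1, 3, 4): 14 + 2 + 18 + (-4) = 30
σ = (2, 1, 4, 3): 14 + 2 + (-2) + 1 = 15
σ = (2, 3, 1, 4): 14 + (-5) + (-2) + (-4) = 3
σ = (2, 3, 4, 1): 14 + (-5) + (-2) + 15 = 22
σ = (2, 4, 1, 3): 14 + 10 + (-2) + 1 = 23
σ = (2, 4, 3, 1): 14 + 10 + 18 + 15 = 57
σ = (3, 1, 2, 4): 7 + 2 + 5 + (-4) = 10
σ = (3, 1, 4, 2): 7 + 2 + (-2) + 28 = 35
σ = (3, 2, 1, 4): 7 + 4 + (-2) + (-4) = 5
σ = (3, 2, 4, 1): 7 + 4 + (-2) + 15 = 24
σ = (3, 4, 1, 2): 7 + 10 + (-2) + 28 = 43
σ = (3, 4, 2, 1): 7 + 10 + 5 + 15 = 37
σ = (4, 1, 2, 3): 28 + 2 + 5 + 1 = 36
σ = (4, 1, 3, 2): 28 + 2 + 18 + 28 = 76
σ = (4, 2, 1, 3): 28 + 4 + (-2) + 1 = 31
σ = (4, 2, 3, 1): 28 + 4 + 18 + 15 = 65
σ = (4, 3, 1, 2): 28 + (-5) + (-2) + 28 = 49
σ = (4, 3, 2, 1): 28 + (-5) + 5 + 15 = 43
Optimal value attained by: σ = (4, 1, 3, 2).
Answer: det⊕(W) = 76; verdict: NONSINGULAR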